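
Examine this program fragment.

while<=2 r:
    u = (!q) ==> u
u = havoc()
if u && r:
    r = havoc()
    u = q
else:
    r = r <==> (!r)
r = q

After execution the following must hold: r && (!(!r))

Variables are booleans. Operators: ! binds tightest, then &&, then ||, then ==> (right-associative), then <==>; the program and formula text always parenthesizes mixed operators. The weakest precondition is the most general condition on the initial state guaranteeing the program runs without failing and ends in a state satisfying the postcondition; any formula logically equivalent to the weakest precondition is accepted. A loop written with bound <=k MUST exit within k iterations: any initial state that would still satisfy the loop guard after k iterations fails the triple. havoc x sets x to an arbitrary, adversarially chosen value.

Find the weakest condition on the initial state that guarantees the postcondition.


Working backward. After the program, the postcondition r && (!(!r)) must hold; in canonical form it is r.
Before r := q: q
Then branch requires q; else branch requires q.
Before the if: ((u && r) ==> q) && ((!(u && r)) ==> q)
Before havoc u: (r ==> q) && ((!r) ==> q) && q
Before the loop (bound <=2), unroll the exhaustion recursion (WP_0 = exit-now case; WP_j = one more guarded iteration, up to j = 2):
  WP_0: (!r) && (r ==> q) && ((!r) ==> q) && q
  WP_1: (r ==> ((!r) && (r ==> q) && ((!r) ==> q) && q)) && ((!r) ==> ((r ==> q) && ((!r) ==> q) && q))
  WP_2: (r ==> ((r ==> ((!r) && (r ==> q) && ((!r) ==> q) && q)) && ((!r) ==> ((r ==> q) && ((!r) ==> q) && q)))) && ((!r) ==> ((r ==> q) && ((!r) ==> q) && q))
So before the loop: (r ==> ((r ==> ((!r) && (r ==> q) && ((!r) ==> q) && q)) && ((!r) ==> ((r ==> q) && ((!r) ==> q) && q)))) && ((!r) ==> ((r ==> q) && ((!r) ==> q) && q))
Answer: WP = (r ==> ((r ==> ((!r) && (r ==> q) && ((!r) ==> q) && q)) && ((!r) ==> ((r ==> q) && ((!r) ==> q) && q)))) && ((!r) ==> ((r ==> q) && ((!r) ==> q) && q))


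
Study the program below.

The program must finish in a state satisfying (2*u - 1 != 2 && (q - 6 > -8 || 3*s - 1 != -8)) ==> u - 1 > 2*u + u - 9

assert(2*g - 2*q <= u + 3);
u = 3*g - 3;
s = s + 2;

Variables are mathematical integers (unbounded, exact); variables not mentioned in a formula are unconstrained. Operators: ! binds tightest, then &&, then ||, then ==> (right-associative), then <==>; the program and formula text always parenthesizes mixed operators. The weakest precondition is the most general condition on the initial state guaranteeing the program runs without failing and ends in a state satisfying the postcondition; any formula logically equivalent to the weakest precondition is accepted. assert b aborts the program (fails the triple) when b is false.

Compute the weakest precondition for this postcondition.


Working backward. After the program, the postcondition (2*u - 1 != 2 && (q - 6 > -8 || 3*s - 1 != -8)) ==> u - 1 > 2*u + u - 9 must hold; in canonical form it is (2*u != 3 && (q > -2 || 3*s != -7)) ==> 2*u < 8.
Before s := s + 2: (2*u != 3 && (q > -2 || 3*s != -13)) ==> 2*u < 8
Before u := 3*g - 3: (6*g != 9 && (q > -2 || 3*s != -13)) ==> 6*g < 14
Before assert 2*g - 2*q <= u + 3: 2*g <= 2*q + u + 3 && ((6*g != 9 && (q > -2 || 3*s != -13)) ==> 6*g < 14)
Answer: WP = 2*g <= 2*q + u + 3 && ((6*g != 9 && (q > -2 || 3*s != -13)) ==> 6*g < 14)


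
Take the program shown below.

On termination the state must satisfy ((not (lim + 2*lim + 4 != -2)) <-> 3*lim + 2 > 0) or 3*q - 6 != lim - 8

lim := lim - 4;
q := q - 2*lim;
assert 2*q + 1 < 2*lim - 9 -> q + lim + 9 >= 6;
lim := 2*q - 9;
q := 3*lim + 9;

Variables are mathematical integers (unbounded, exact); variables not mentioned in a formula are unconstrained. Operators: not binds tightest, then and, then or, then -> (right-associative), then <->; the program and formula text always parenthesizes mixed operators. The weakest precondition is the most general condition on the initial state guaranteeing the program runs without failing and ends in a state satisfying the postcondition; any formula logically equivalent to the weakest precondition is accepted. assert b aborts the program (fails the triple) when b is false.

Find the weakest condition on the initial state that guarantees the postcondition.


Working backward. After the program, the postcondition ((not (lim + 2*lim + 4 != -2)) <-> 3*lim + 2 > 0) or 3*q - 6 != lim - 8 must hold; in canonical form it is ((not (3*lim != -6)) <-> 3*lim > -2) or 3*q != lim - 2.
Before q := 3*lim + 9: ((not (3*lim != -6)) <-> 3*lim > -2) or 8*lim != -29
Before lim := 2*q - 9: ((not (6*q != 21)) <-> 6*q > 25) or 16*q != 43
Before assert 2*q + 1 < 2*lim - 9 -> q + lim + 9 >= 6: (2*q < 2*lim - 10 -> lim + q >= -3) and (((not (6*q != 21)) <-> 6*q > 25) or 16*q != 43)
Before q := q - 2*lim: (2*q < 6*lim - 10 -> q >= lim - 3) and (((not (6*q != 12*lim + 21)) <-> 6*q > 12*lim + 25) or 16*q != 32*lim + 43)
Before lim := lim - 4: (2*q < 6*lim - 34 -> q >= lim - 7) and (((not (6*q != 12*lim - 27)) <-> 6*q > 12*lim - 23) or 16*q != 32*lim - 85)
Answer: WP = (2*q < 6*lim - 34 -> q >= lim - 7) and (((not (6*q != 12*lim - 27)) <-> 6*q > 12*lim - 23) or 16*q != 32*lim - 85)


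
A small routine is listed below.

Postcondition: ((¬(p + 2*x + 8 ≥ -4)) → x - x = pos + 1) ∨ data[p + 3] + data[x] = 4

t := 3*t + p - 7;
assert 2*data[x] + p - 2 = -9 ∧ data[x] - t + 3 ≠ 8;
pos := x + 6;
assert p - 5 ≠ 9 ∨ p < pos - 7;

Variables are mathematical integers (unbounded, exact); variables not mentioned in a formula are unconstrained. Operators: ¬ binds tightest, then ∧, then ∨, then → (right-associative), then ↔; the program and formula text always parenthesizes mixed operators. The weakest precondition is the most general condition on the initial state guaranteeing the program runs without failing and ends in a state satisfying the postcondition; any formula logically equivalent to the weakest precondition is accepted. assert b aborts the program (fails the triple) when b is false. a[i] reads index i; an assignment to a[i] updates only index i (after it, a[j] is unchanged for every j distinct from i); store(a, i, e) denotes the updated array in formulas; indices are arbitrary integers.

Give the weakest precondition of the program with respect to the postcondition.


Working backward. After the program, the postcondition ((¬(p + 2*x + 8 ≥ -4)) → x - x = pos + 1) ∨ data[p + 3] + data[x] = 4 must hold; in canonical form it is ((¬(p + 2*x ≥ -12)) → pos = -1) ∨ data[p + 3] + data[x] = 4.
Before assert p - 5 ≠ 9 ∨ p < pos - 7: (p ≠ 14 ∨ p < pos - 7) ∧ (((¬(p + 2*x ≥ -12)) → pos = -1) ∨ data[p + 3] + data[x] = 4)
Before pos := x + 6: (p ≠ 14 ∨ p < x - 1) ∧ (((¬(p + 2*x ≥ -12)) → x = -7) ∨ data[p + 3] + data[x] = 4)
Before assert 2*data[x] + p - 2 = -9 ∧ data[x] - t + 3 ≠ 8: 2*data[x] + p = -7 ∧ data[x] ≠ t + 5 ∧ (p ≠ 14 ∨ p < x - 1) ∧ (((¬(p + 2*x ≥ -12)) → x = -7) ∨ data[p + 3] + data[x] = 4)
Before t := 3*t + p - 7: 2*data[x] + p = -7 ∧ data[x] ≠ p + 3*t - 2 ∧ (p ≠ 14 ∨ p < x - 1) ∧ (((¬(p + 2*x ≥ -12)) → x = -7) ∨ data[p + 3] + data[x] = 4)
Answer: WP = 2*data[x] + p = -7 ∧ data[x] ≠ p + 3*t - 2 ∧ (p ≠ 14 ∨ p < x - 1) ∧ (((¬(p + 2*x ≥ -12)) → x = -7) ∨ data[p + 3] + data[x] = 4)


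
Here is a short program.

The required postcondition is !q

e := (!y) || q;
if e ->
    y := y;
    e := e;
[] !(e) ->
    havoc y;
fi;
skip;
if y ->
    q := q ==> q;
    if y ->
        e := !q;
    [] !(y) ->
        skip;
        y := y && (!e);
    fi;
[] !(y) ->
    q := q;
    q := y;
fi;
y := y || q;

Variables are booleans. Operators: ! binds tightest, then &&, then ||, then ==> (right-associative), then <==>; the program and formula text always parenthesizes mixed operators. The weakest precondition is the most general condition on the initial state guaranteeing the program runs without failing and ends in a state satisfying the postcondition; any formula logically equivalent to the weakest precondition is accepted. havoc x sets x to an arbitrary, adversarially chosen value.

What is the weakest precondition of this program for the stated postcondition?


Working backward. After the program, !q must hold.
Before y := y || q: !q
Then branch requires false; else branch requires !y.
Before the if: !y
Before skip: !y
Then branch requires !y; else branch requires false.
Before the if: (e ==> (!y)) && e
Before e := (!y) || q: (((!y) || q) ==> (!y)) && ((!y) || q)
Answer: WP = (((!y) || q) ==> (!y)) && ((!y) || q)


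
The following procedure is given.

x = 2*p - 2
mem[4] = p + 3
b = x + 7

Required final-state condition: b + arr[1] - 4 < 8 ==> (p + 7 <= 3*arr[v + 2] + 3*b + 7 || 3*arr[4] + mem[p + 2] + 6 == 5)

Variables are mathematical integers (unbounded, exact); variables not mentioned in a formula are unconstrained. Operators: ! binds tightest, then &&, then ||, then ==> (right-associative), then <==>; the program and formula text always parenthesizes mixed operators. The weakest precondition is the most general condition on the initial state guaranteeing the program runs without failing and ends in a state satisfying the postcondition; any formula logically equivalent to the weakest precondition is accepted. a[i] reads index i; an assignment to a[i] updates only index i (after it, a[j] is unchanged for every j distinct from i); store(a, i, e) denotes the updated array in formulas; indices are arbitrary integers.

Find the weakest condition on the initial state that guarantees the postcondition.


Working backward. After the program, the postcondition b + arr[1] - 4 < 8 ==> (p + 7 <= 3*arr[v + 2] + 3*b + 7 || 3*arr[4] + mem[p + 2] + 6 == 5) must hold; in canonical form it is arr[1] + b < 12 ==> (p <= 3*arr[v + 2] + 3*b || 3*arr[4] + mem[p + 2] == -1).
Before b := x + 7: arr[1] + x < 5 ==> (p <= 3*arr[v + 2] + 3*x + 21 || 3*arr[4] + mem[p + 2] == -1)
Before mem[4] := p + 3: arr[1] + x < 5 ==> (p <= 3*arr[v + 2] + 3*x + 21 || 3*arr[4] + store(mem, 4, p + 3)[p + 2] == -1)
Before x := 2*p - 2: arr[1] + 2*p < 7 ==> (3*arr[v + 2] + 5*p >= -15 || 3*arr[4] + store(mem, 4, p + 3)[p + 2] == -1)
Answer: WP = arr[1] + 2*p < 7 ==> (3*arr[v + 2] + 5*p >= -15 || 3*arr[4] + store(mem, 4, p + 3)[p + 2] == -1)


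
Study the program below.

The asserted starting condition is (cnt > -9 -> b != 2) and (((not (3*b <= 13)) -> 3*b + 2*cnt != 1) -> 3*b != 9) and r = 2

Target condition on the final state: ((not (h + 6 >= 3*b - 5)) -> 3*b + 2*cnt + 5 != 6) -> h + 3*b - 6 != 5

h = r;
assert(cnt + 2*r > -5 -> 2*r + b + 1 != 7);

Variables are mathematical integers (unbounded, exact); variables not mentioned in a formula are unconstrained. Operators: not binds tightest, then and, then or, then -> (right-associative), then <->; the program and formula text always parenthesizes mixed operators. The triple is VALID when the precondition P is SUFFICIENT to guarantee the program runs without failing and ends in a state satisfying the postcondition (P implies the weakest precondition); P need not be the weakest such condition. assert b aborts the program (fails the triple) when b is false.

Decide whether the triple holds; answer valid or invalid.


Working backward. After the program, the postcondition ((not (h + 6 >= 3*b - 5)) -> 3*b + 2*cnt + 5 != 6) -> h + 3*b - 6 != 5 must hold; in canonical form it is ((not (h >= 3*b - 11)) -> 3*b + 2*cnt != 1) -> 3*b + h != 11.
Before assert cnt + 2*r > -5 -> 2*r + b + 1 != 7: (cnt + 2*r > -5 -> b + 2*r != 6) and (((not (h >= 3*b - 11)) -> 3*b + 2*cnt != 1) -> 3*b + h != 11)
Before h := r: (cnt + 2*r > -5 -> b + 2*r != 6) and (((not (r >= 3*b - 11)) -> 3*b + 2*cnt != 1) -> 3*b + r != 11)
The weakest precondition is (cnt + 2*r > -5 -> b + 2*r != 6) and (((not (r >= 3*b - 11)) -> 3*b + 2*cnt != 1) -> 3*b + r != 11).
Check whether (cnt > -9 -> b != 2) and (((not (3*b <= 13)) -> 3*b + 2*cnt != 1) -> 3*b != 9) and r = 2 implies it.
Every state satisfying the precondition satisfies the weakest precondition: the implication holds.
Answer: valid


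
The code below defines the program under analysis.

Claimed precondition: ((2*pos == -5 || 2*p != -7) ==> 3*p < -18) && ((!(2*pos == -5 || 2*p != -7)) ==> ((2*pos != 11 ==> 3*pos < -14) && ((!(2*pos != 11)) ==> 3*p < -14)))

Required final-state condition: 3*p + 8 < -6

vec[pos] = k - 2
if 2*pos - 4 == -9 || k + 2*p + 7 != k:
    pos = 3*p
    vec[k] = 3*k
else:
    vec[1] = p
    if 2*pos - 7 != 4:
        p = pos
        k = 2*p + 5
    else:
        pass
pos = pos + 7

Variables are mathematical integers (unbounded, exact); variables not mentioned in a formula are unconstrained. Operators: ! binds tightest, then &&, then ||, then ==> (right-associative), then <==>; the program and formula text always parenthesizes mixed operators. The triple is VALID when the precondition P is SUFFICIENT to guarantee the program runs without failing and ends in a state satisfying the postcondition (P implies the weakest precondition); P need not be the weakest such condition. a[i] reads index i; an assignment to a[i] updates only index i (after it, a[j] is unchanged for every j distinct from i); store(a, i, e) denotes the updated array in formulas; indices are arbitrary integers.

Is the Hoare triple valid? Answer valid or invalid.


Working backward. After the program, the postcondition 3*p + 8 < -6 must hold; in canonical form it is 3*p < -14.
Before pos := pos + 7: 3*p < -14
Then branch requires 3*p < -14; else branch requires (2*pos != 11 ==> 3*pos < -14) && ((!(2*pos != 11)) ==> 3*p < -14).
Before the if: ((2*pos == -5 || 2*p != -7) ==> 3*p < -14) && ((!(2*pos == -5 || 2*p != -7)) ==> ((2*pos != 11 ==> 3*pos < -14) && ((!(2*pos != 11)) ==> 3*p < -14)))
Before vec[pos] := k - 2: ((2*pos == -5 || 2*p != -7) ==> 3*p < -14) && ((!(2*pos == -5 || 2*p != -7)) ==> ((2*pos != 11 ==> 3*pos < -14) && ((!(2*pos != 11)) ==> 3*p < -14)))
The weakest precondition is ((2*pos == -5 || 2*p != -7) ==> 3*p < -14) && ((!(2*pos == -5 || 2*p != -7)) ==> ((2*pos != 11 ==> 3*pos < -14) && ((!(2*pos != 11)) ==> 3*p < -14))).
Check whether ((2*pos == -5 || 2*p != -7) ==> 3*p < -18) && ((!(2*pos == -5 || 2*p != -7)) ==> ((2*pos != 11 ==> 3*pos < -14) && ((!(2*pos != 11)) ==> 3*p < -14))) implies it.
Every state satisfying the precondition satisfies the weakest precondition: the implication holds.
Answer: valid


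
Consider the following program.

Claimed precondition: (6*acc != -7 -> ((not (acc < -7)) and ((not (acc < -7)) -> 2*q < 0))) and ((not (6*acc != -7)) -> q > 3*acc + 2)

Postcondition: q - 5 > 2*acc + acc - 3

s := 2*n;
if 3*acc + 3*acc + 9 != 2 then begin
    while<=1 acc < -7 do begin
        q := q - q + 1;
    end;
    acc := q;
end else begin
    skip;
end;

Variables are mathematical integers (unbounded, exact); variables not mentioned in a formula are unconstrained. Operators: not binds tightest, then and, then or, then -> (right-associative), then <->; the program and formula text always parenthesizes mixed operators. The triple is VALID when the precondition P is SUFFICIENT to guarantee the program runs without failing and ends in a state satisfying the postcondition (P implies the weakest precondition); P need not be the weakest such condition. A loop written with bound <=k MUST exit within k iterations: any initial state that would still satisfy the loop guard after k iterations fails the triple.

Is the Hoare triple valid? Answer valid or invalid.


Working backward. After the program, the postcondition q - 5 > 2*acc + acc - 3 must hold; in canonical form it is q > 3*acc + 2.
Then branch requires (not (acc < -7)) and ((not (acc < -7)) -> 2*q < -2); else branch requires q > 3*acc + 2.
Before the if: (6*acc != -7 -> ((not (acc < -7)) and ((not (acc < -7)) -> 2*q < -2))) and ((not (6*acc != -7)) -> q > 3*acc + 2)
Before s := 2*n: (6*acc != -7 -> ((not (acc < -7)) and ((not (acc < -7)) -> 2*q < -2))) and ((not (6*acc != -7)) -> q > 3*acc + 2)
The weakest precondition is (6*acc != -7 -> ((not (acc < -7)) and ((not (acc < -7)) -> 2*q < -2))) and ((not (6*acc != -7)) -> q > 3*acc + 2).
Check whether (6*acc != -7 -> ((not (acc < -7)) and ((not (acc < -7)) -> 2*q < 0))) and ((not (6*acc != -7)) -> q > 3*acc + 2) implies it.
Countermodel: at the initial state acc = -7, q = -1, the precondition holds but the weakest precondition fails.
Answer: invalid


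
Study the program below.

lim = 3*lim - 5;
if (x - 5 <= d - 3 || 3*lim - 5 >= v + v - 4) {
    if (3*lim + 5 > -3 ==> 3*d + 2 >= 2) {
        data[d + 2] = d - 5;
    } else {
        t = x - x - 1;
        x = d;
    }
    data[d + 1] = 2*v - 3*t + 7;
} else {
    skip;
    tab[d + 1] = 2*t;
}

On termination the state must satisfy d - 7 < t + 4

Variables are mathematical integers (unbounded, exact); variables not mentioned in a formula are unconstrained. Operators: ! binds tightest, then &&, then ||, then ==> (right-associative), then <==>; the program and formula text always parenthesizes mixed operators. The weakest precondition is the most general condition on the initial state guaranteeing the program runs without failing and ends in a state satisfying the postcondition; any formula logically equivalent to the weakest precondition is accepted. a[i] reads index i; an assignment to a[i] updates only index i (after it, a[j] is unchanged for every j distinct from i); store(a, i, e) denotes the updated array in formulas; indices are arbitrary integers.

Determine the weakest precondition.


Working backward. After the program, the postcondition d - 7 < t + 4 must hold; in canonical form it is d < t + 11.
Then branch requires ((3*lim > -8 ==> 3*d >= 0) ==> d < t + 11) && ((!(3*lim > -8 ==> 3*d >= 0)) ==> d < 10); else branch requires d < t + 11.
Before the if: ((x <= d + 2 || 3*lim >= 2*v + 1) ==> (((3*lim > -8 ==> 3*d >= 0) ==> d < t + 11) && ((!(3*lim > -8 ==> 3*d >= 0)) ==> d < 10))) && ((!(x <= d + 2 || 3*lim >= 2*v + 1)) ==> d < t + 11)
Before lim := 3*lim - 5: ((x <= d + 2 || 9*lim >= 2*v + 16) ==> (((9*lim > 7 ==> 3*d >= 0) ==> d < t + 11) && ((!(9*lim > 7 ==> 3*d >= 0)) ==> d < 10))) && ((!(x <= d + 2 || 9*lim >= 2*v + 16)) ==> d < t + 11)
Answer: WP = ((x <= d + 2 || 9*lim >= 2*v + 16) ==> (((9*lim > 7 ==> 3*d >= 0) ==> d < t + 11) && ((!(9*lim > 7 ==> 3*d >= 0)) ==> d < 10))) && ((!(x <= d + 2 || 9*lim >= 2*v + 16)) ==> d < t + 11)


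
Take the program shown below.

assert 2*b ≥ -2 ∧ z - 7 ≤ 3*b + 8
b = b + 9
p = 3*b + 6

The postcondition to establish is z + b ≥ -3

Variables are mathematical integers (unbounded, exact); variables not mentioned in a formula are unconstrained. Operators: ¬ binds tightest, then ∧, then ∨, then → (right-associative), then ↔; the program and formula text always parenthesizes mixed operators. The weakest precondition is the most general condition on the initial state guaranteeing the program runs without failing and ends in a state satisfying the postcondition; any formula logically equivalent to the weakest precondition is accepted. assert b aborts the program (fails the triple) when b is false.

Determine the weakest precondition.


Working backward. After the program, the postcondition z + b ≥ -3 must hold; in canonical form it is b + z ≥ -3.
Before p := 3*b + 6: b + z ≥ -3
Before b := b + 9: b + z ≥ -12
Before assert 2*b ≥ -2 ∧ z - 7 ≤ 3*b + 8: 2*b ≥ -2 ∧ z ≤ 3*b + 15 ∧ b + z ≥ -12
Answer: WP = 2*b ≥ -2 ∧ z ≤ 3*b + 15 ∧ b + z ≥ -12


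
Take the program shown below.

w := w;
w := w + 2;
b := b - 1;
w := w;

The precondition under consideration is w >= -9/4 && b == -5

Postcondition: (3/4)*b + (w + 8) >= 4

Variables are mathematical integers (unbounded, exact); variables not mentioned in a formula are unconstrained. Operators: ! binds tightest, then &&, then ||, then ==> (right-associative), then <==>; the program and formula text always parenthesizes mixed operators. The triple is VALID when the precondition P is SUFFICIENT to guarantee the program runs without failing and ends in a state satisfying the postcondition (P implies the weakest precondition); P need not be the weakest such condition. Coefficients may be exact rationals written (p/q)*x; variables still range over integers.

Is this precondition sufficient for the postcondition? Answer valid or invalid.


Working backward. After the program, the postcondition (3/4)*b + (w + 8) >= 4 must hold; in canonical form it is (3/4)*b + w >= -4.
Before w := w: (3/4)*b + w >= -4
Before b := b - 1: (3/4)*b + w >= -13/4
Before w := w + 2: (3/4)*b + w >= -21/4
Before w := w: (3/4)*b + w >= -21/4
The weakest precondition is (3/4)*b + w >= -21/4.
Check whether w >= -9/4 && b == -5 implies it.
Countermodel: at the initial state b = -5, w = -2, the precondition holds but the weakest precondition fails.
Answer: invalid


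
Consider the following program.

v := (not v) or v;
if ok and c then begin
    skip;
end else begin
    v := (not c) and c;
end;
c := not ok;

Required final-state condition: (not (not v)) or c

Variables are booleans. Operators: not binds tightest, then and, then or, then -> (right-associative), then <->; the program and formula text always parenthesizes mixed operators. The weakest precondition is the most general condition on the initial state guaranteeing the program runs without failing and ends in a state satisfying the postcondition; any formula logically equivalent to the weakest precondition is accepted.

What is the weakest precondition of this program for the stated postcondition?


Working backward. After the program, the postcondition (not (not v)) or c must hold; in canonical form it is v or c.
Before c := not ok: v or (not ok)
Then branch requires v or (not ok); else branch requires not ok.
Before the if: ((ok and c) -> (v or (not ok))) and ((not (ok and c)) -> (not ok))
Before v := (not v) or v: (not (ok and c)) -> (not ok)
Answer: WP = (not (ok and c)) -> (not ok)


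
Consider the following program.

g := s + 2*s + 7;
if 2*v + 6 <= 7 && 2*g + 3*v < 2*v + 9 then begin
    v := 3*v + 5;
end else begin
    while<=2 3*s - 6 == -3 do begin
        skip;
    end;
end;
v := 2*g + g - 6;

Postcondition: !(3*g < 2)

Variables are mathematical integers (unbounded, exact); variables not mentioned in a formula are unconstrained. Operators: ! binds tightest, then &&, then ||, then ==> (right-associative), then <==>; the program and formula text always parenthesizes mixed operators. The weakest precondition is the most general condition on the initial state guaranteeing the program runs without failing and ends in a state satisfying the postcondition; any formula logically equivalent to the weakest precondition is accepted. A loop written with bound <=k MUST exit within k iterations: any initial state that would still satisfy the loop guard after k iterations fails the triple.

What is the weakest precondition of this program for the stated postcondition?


Working backward. After the program, !(3*g < 2) must hold.
Before v := 2*g + g - 6: !(3*g < 2)
Then branch requires !(3*g < 2); else branch requires (3*s == 3 ==> ((3*s == 3 ==> ((!(3*s == 3)) && (!(3*g < 2)))) && ((!(3*s == 3)) ==> (!(3*g < 2))))) && ((!(3*s == 3)) ==> (!(3*g < 2))).
Before the if: ((2*v <= 1 && 2*g + v < 9) ==> (!(3*g < 2))) && ((!(2*v <= 1 && 2*g + v < 9)) ==> ((3*s == 3 ==> ((3*s == 3 ==> ((!(3*s == 3)) && (!(3*g < 2)))) && ((!(3*s == 3)) ==> (!(3*g < 2))))) && ((!(3*s == 3)) ==> (!(3*g < 2)))))
Before g := s + 2*s + 7: ((2*v <= 1 && 6*s + v < -5) ==> (!(9*s < -19))) && ((!(2*v <= 1 && 6*s + v < -5)) ==> ((3*s == 3 ==> ((3*s == 3 ==> ((!(3*s == 3)) && (!(9*s < -19)))) && ((!(3*s == 3)) ==> (!(9*s < -19))))) && ((!(3*s == 3)) ==> (!(9*s < -19)))))
Answer: WP = ((2*v <= 1 && 6*s + v < -5) ==> (!(9*s < -19))) && ((!(2*v <= 1 && 6*s + v < -5)) ==> ((3*s == 3 ==> ((3*s == 3 ==> ((!(3*s == 3)) && (!(9*s < -19)))) && ((!(3*s == 3)) ==> (!(9*s < -19))))) && ((!(3*s == 3)) ==> (!(9*s < -19)))))


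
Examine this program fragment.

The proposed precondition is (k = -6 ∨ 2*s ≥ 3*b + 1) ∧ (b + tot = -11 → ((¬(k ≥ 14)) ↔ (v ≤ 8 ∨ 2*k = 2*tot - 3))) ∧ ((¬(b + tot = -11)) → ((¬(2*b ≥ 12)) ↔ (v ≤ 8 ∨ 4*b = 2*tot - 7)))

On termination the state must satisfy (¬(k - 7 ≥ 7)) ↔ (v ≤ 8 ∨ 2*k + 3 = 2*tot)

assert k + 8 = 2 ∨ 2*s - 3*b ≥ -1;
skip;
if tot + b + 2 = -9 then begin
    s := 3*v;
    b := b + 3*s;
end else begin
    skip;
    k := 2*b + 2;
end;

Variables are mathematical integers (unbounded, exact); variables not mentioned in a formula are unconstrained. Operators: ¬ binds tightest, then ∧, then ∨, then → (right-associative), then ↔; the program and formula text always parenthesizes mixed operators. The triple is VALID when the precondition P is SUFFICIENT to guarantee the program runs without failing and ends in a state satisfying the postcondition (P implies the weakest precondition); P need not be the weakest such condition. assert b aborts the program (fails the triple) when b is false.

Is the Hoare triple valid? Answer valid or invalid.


Working backward. After the program, the postcondition (¬(k - 7 ≥ 7)) ↔ (v ≤ 8 ∨ 2*k + 3 = 2*tot) must hold; in canonical form it is (¬(k ≥ 14)) ↔ (v ≤ 8 ∨ 2*k = 2*tot - 3).
Then branch requires (¬(k ≥ 14)) ↔ (v ≤ 8 ∨ 2*k = 2*tot - 3); else branch requires (¬(2*b ≥ 12)) ↔ (v ≤ 8 ∨ 4*b = 2*tot - 7).
Before the if: (b + tot = -11 → ((¬(k ≥ 14)) ↔ (v ≤ 8 ∨ 2*k = 2*tot - 3))) ∧ ((¬(b + tot = -11)) → ((¬(2*b ≥ 12)) ↔ (v ≤ 8 ∨ 4*b = 2*tot - 7)))
Before skip: (b + tot = -11 → ((¬(k ≥ 14)) ↔ (v ≤ 8 ∨ 2*k = 2*tot - 3))) ∧ ((¬(b + tot = -11)) → ((¬(2*b ≥ 12)) ↔ (v ≤ 8 ∨ 4*b = 2*tot - 7)))
Before assert k + 8 = 2 ∨ 2*s - 3*b ≥ -1: (k = -6 ∨ 2*s ≥ 3*b - 1) ∧ (b + tot = -11 → ((¬(k ≥ 14)) ↔ (v ≤ 8 ∨ 2*k = 2*tot - 3))) ∧ ((¬(b + tot = -11)) → ((¬(2*b ≥ 12)) ↔ (v ≤ 8 ∨ 4*b = 2*tot - 7)))
The weakest precondition is (k = -6 ∨ 2*s ≥ 3*b - 1) ∧ (b + tot = -11 → ((¬(k ≥ 14)) ↔ (v ≤ 8 ∨ 2*k = 2*tot - 3))) ∧ ((¬(b + tot = -11)) → ((¬(2*b ≥ 12)) ↔ (v ≤ 8 ∨ 4*b = 2*tot - 7))).
Check whether (k = -6 ∨ 2*s ≥ 3*b + 1) ∧ (b + tot = -11 → ((¬(k ≥ 14)) ↔ (v ≤ 8 ∨ 2*k = 2*tot - 3))) ∧ ((¬(b + tot = -11)) → ((¬(2*b ≥ 12)) ↔ (v ≤ 8 ∨ 4*b = 2*tot - 7))) implies it.
Every state satisfying the precondition satisfies the weakest precondition: the implication holds.
Answer: valid


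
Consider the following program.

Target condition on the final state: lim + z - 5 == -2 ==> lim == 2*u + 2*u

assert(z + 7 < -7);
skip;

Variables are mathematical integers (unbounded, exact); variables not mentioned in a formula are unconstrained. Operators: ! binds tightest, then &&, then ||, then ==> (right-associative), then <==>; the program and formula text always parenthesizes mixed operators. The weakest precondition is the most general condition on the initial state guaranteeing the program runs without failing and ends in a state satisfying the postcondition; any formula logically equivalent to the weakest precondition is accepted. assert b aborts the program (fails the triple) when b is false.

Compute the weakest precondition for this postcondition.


Working backward. After the program, the postcondition lim + z - 5 == -2 ==> lim == 2*u + 2*u must hold; in canonical form it is lim + z == 3 ==> lim == 4*u.
Before skip: lim + z == 3 ==> lim == 4*u
Before assert z + 7 < -7: z < -14 && (lim + z == 3 ==> lim == 4*u)
Answer: WP = z < -14 && (lim + z == 3 ==> lim == 4*u)


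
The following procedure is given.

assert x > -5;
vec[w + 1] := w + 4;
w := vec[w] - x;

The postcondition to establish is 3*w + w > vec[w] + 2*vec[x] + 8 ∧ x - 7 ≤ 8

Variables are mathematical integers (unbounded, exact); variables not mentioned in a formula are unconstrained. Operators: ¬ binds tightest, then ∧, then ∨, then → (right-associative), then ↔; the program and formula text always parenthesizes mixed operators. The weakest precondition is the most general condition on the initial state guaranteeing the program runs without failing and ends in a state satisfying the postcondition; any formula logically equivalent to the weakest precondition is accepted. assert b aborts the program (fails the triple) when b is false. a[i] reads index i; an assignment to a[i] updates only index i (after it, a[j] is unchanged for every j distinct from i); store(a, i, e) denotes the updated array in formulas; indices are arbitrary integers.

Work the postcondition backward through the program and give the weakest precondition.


Working backward. After the program, the postcondition 3*w + w > vec[w] + 2*vec[x] + 8 ∧ x - 7 ≤ 8 must hold; in canonical form it is 4*w > vec[w] + 2*vec[x] + 8 ∧ x ≤ 15.
Before w := vec[w] - x: 4*vec[w] > vec[vec[w] - x] + 2*vec[x] + 4*x + 8 ∧ x ≤ 15
Before vec[w + 1] := w + 4: 4*store(vec, w + 1, w + 4)[w] > store(vec, w + 1, w + 4)[store(vec, w + 1, w + 4)[w] - x] + 2*store(vec, w + 1, w + 4)[x] + 4*x + 8 ∧ x ≤ 15
Before assert x > -5: x > -5 ∧ 4*store(vec, w + 1, w + 4)[w] > store(vec, w + 1, w + 4)[store(vec, w + 1, w + 4)[w] - x] + 2*store(vec, w + 1, w + 4)[x] + 4*x + 8 ∧ x ≤ 15
Answer: WP = x > -5 ∧ 4*store(vec, w + 1, w + 4)[w] > store(vec, w + 1, w + 4)[store(vec, w + 1, w + 4)[w] - x] + 2*store(vec, w + 1, w + 4)[x] + 4*x + 8 ∧ x ≤ 15


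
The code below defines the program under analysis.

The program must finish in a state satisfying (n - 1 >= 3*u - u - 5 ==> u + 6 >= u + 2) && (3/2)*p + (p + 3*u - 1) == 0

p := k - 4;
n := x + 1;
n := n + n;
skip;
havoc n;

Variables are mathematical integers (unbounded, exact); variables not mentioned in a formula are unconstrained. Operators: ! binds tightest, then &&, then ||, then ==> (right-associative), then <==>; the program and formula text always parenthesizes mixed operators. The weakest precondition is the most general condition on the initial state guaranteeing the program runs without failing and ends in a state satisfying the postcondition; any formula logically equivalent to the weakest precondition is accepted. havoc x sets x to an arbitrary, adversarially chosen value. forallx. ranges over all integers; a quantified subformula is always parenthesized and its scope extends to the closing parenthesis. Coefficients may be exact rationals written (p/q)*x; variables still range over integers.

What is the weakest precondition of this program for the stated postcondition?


Working backward. After the program, the postcondition (n - 1 >= 3*u - u - 5 ==> u + 6 >= u + 2) && (3/2)*p + (p + 3*u - 1) == 0 must hold; in canonical form it is (5/2)*p + 3*u == 1.
Before havoc n: (5/2)*p + 3*u == 1
Before skip: (5/2)*p + 3*u == 1
Before n := n + n: (5/2)*p + 3*u == 1
Before n := x + 1: (5/2)*p + 3*u == 1
Before p := k - 4: (5/2)*k + 3*u == 11
Answer: WP = (5/2)*k + 3*u == 11


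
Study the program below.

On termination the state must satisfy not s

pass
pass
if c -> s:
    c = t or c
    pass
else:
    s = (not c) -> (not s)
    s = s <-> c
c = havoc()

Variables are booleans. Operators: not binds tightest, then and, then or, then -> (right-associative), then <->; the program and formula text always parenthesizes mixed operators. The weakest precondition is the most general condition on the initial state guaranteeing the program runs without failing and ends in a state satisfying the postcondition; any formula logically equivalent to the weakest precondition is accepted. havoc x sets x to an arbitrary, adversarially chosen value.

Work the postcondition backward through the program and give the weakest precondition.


Working backward. After the program, not s must hold.
Before havoc c: not s
Then branch requires not s; else branch requires not (((not c) -> (not s)) <-> c).
Before the if: ((c -> s) -> (not s)) and ((not (c -> s)) -> (not (((not c) -> (not s)) <-> c)))
Before skip: ((c -> s) -> (not s)) and ((not (c -> s)) -> (not (((not c) -> (not s)) <-> c)))
Before skip: ((c -> s) -> (not s)) and ((not (c -> s)) -> (not (((not c) -> (not s)) <-> c)))
Answer: WP = ((c -> s) -> (not s)) and ((not (c -> s)) -> (not (((not c) -> (not s)) <-> c)))


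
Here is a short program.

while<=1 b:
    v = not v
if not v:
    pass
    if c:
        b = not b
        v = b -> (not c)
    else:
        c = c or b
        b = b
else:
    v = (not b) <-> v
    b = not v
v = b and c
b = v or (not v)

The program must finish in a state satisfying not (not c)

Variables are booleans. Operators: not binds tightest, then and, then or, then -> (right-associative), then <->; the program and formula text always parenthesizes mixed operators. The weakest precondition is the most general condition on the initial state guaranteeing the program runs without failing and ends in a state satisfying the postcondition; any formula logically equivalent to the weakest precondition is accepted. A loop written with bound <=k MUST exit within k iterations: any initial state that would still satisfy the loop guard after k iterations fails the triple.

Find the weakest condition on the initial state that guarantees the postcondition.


Working backward. After the program, the postcondition not (not c) must hold; in canonical form it is c.
Before b := v or (not v): c
Before v := b and c: c
Then branch requires (not c) -> (c or b); else branch requires c.
Before the if: ((not v) -> ((not c) -> (c or b))) and (v -> c)
Before the loop (bound <=1), unroll the exhaustion recursion (WP_0 = exit-now case; WP_j = one more guarded iteration, up to j = 1):
  WP_0: (not b) and ((not v) -> ((not c) -> (c or b))) and (v -> c)
  WP_1: (b -> ((not b) and (v -> ((not c) -> (c or b))) and ((not v) -> c))) and ((not b) -> (((not v) -> ((not c) -> (c or b))) and (v -> c)))
So before the loop: (b -> ((not b) and (v -> ((not c) -> (c or b))) and ((not v) -> c))) and ((not b) -> (((not v) -> ((not c) -> (c or b))) and (v -> c)))
Answer: WP = (b -> ((not b) and (v -> ((not c) -> (c or b))) and ((not v) -> c))) and ((not b) -> (((not v) -> ((not c) -> (c or b))) and (v -> c)))


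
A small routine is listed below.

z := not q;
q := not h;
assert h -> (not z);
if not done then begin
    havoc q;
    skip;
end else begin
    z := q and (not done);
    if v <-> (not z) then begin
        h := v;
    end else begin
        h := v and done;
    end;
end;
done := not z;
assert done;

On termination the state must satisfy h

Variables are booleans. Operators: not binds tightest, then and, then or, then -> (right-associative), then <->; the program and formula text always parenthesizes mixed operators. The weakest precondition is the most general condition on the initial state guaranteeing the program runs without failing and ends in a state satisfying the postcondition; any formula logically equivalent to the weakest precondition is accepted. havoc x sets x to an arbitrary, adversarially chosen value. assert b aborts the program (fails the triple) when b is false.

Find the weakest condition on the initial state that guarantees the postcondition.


Working backward. After the program, h must hold.
Before assert done: done and h
Before done := not z: (not z) and h
Then branch requires (not z) and h; else branch requires ((v <-> (not (q and (not done)))) -> ((not (q and (not done))) and v)) and ((not (v <-> (not (q and (not done))))) -> ((not (q and (not done))) and v and done)).
Before the if: ((not done) -> ((not z) and h)) and (done -> (((v <-> (not (q and (not done)))) -> ((not (q and (not done))) and v)) and ((not (v <-> (not (q and (not done))))) -> ((not (q and (not done))) and v and done))))
Before assert h -> (not z): (h -> (not z)) and ((not done) -> ((not z) and h)) and (done -> (((v <-> (not (q and (not done)))) -> ((not (q and (not done))) and v)) and ((not (v <-> (not (q and (not done))))) -> ((not (q and (not done))) and v and done))))
Before q := not h: (h -> (not z)) and ((not done) -> ((not z) and h)) and (done -> (((v <-> (not ((not h) and (not done)))) -> ((not ((not h) and (not done))) and v)) and ((not (v <-> (not ((not h) and (not done))))) -> ((not ((not h) and (not done))) and v and done))))
Before z := not q: (h -> q) and ((not done) -> (q and h)) and (done -> (((v <-> (not ((not h) and (not done)))) -> ((not ((not h) and (not done))) and v)) and ((not (v <-> (not ((not h) and (not done))))) -> ((not ((not h) and (not done))) and v and done))))
Answer: WP = (h -> q) and ((not done) -> (q and h)) and (done -> (((v <-> (not ((not h) and (not done)))) -> ((not ((not h) and (not done))) and v)) and ((not (v <-> (not ((not h) and (not done))))) -> ((not ((not h) and (not done))) and v and done))))


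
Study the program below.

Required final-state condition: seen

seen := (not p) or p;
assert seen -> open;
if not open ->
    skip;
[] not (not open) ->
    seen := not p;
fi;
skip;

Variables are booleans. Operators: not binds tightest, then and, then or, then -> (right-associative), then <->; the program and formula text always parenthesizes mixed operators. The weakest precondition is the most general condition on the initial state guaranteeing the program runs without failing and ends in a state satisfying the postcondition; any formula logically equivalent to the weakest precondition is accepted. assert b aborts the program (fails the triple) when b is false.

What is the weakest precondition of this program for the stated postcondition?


Working backward. After the program, seen must hold.
Before skip: seen
Then branch requires seen; else branch requires not p.
Before the if: ((not open) -> seen) and (open -> (not p))
Before assert seen -> open: (seen -> open) and ((not open) -> seen) and (open -> (not p))
Before seen := (not p) or p: open and (open -> (not p))
Answer: WP = open and (open -> (not p))


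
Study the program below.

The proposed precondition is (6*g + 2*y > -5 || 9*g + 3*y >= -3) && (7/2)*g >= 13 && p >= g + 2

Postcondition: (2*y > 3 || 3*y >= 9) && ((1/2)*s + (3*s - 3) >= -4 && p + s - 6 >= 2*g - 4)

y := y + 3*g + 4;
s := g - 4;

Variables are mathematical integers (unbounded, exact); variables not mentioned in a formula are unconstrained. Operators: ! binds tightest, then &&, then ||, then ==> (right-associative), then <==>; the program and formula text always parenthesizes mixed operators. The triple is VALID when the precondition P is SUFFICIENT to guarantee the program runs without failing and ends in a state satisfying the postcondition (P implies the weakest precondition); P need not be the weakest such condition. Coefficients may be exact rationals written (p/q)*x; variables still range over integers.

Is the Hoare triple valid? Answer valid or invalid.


Working backward. After the program, the postcondition (2*y > 3 || 3*y >= 9) && ((1/2)*s + (3*s - 3) >= -4 && p + s - 6 >= 2*g - 4) must hold; in canonical form it is (2*y > 3 || 3*y >= 9) && (7/2)*s >= -1 && p + s >= 2*g + 2.
Before s := g - 4: (2*y > 3 || 3*y >= 9) && (7/2)*g >= 13 && p >= g + 6
Before y := y + 3*g + 4: (6*g + 2*y > -5 || 9*g + 3*y >= -3) && (7/2)*g >= 13 && p >= g + 6
The weakest precondition is (6*g + 2*y > -5 || 9*g + 3*y >= -3) && (7/2)*g >= 13 && p >= g + 6.
Check whether (6*g + 2*y > -5 || 9*g + 3*y >= -3) && (7/2)*g >= 13 && p >= g + 2 implies it.
Countermodel: at the initial state g = 4, p = 6, y = -14, the precondition holds but the weakest precondition fails.
Answer: invalid


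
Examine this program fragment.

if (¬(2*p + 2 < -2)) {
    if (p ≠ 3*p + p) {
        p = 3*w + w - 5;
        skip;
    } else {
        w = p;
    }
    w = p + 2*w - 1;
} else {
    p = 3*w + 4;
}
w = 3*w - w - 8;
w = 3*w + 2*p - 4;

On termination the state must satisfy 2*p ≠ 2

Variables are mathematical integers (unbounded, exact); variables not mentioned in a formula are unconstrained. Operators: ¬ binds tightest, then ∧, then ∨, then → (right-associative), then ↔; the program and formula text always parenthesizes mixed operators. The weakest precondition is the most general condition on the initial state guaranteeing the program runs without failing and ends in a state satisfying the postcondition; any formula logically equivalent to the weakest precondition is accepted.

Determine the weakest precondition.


Working backward. After the program, 2*p ≠ 2 must hold.
Before w := 3*w + 2*p - 4: 2*p ≠ 2
Before w := 3*w - w - 8: 2*p ≠ 2
Then branch requires (3*p ≠ 0 → 8*w ≠ 12) ∧ ((¬(3*p ≠ 0)) → 2*p ≠ 2); else branch requires 6*w ≠ -6.
Before the if: ((¬(2*p < -4)) → ((3*p ≠ 0 → 8*w ≠ 12) ∧ ((¬(3*p ≠ 0)) → 2*p ≠ 2))) ∧ (2*p < -4 → 6*w ≠ -6)
Answer: WP = ((¬(2*p < -4)) → ((3*p ≠ 0 → 8*w ≠ 12) ∧ ((¬(3*p ≠ 0)) → 2*p ≠ 2))) ∧ (2*p < -4 → 6*w ≠ -6)
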